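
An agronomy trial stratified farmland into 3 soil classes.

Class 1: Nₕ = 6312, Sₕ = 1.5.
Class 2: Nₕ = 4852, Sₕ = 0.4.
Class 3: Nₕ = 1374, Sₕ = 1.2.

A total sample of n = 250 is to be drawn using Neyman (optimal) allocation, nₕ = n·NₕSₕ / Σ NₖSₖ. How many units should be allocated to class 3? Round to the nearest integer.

Σ NₕSₕ = 6312·1.5 + 4852·0.4 + 1374·1.2 = 13057.6.
Share for 3: 1648.8/13057.6 = 0.12627.
n_3 = 250 × 0.12627 = 31.568... → 32.

32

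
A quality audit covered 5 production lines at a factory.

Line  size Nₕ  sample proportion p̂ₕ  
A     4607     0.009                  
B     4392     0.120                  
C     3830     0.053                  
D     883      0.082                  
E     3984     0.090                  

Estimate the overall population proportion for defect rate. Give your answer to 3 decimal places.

0.068

N = 4607 + 4392 + 3830 + 883 + 3984 = 17696.
Overall proportion = Σ (Nₕ/N)·p̂ₕ.
Σ Nₕp̂ₕ = 41.463 + 527.04 + 202.99 + 72.406 + 358.56 = 1202.459.
1202.459 / 17696 = 0.06795... → 0.068.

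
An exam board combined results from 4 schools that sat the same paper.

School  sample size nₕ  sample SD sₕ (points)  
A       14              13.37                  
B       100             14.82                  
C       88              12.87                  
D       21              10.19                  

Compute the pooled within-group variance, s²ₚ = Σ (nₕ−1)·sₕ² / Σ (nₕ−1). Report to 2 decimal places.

185.18

A: (14−1)·13.37² = 13·178.7569 = 2323.8397
B: (100−1)·14.82² = 99·219.6324 = 21743.6076
C: (88−1)·12.87² = 87·165.6369 = 14410.4103
D: (21−1)·10.19² = 20·103.8361 = 2076.722
Numerator = 40554.5796; denominator = Σ(nₕ−1) = 219.
s²ₚ = 40554.5796/219 = 185.1807... → 185.18.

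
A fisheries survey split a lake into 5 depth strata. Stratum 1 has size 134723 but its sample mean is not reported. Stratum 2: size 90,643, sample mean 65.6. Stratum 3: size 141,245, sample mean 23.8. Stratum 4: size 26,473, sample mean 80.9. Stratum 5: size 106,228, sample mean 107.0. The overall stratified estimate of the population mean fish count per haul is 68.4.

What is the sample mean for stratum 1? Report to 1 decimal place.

Σ Nₕx̄ₕ = N·μ, so 134723·x̄_1 = 499312·68.4 − (90643·65.6 + 141245·23.8 + 26473·80.9 + 106228·107.0).
= 34152940.8 − 22815873.5 = 11337067.3.
x̄_1 = 11337067.3 / 134723 = 84.151... → 84.2.

84.2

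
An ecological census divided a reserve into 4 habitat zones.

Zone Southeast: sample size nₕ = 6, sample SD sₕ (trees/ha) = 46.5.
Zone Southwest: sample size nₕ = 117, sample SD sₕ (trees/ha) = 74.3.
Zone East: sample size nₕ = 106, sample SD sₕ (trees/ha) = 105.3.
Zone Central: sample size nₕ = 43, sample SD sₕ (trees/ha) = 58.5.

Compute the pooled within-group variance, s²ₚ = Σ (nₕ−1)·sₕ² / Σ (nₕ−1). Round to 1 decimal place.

Southeast: (6−1)·46.5² = 5·2162.25 = 10811.25
Southwest: (117−1)·74.3² = 116·5520.49 = 640376.84
East: (106−1)·105.3² = 105·11088.09 = 1164249.45
Central: (43−1)·58.5² = 42·3422.25 = 143734.5
Numerator = 1959172.04; denominator = Σ(nₕ−1) = 268.
s²ₚ = 1959172.04/268 = 7310.343... → 7310.3.

7310.3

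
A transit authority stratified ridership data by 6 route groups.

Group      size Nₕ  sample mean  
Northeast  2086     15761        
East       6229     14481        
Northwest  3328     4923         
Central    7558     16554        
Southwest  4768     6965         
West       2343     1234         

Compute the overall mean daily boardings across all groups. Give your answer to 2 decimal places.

11427.44

N = 26312; weights Wₕ = Nₕ/N = (0.0793, 0.2367, 0.1265, 0.2872, 0.1812, 0.0890).
x̄_st = Σ Wₕ·x̄ₕ = 0.0793·15761 + 0.2367·14481 + 0.1265·4923 + 0.2872·16554 + 0.1812·6965 + 0.0890·1234 ≈ 11427.4420...
→ 11427.44.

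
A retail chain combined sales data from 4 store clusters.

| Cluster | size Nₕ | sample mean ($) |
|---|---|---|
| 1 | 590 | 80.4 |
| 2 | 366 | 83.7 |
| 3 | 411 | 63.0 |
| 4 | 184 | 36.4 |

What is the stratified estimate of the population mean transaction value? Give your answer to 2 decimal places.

x̄_st = (Σ Nₕx̄ₕ) / (Σ Nₕ) = (590·80.4 + 366·83.7 + 411·63.0 + 184·36.4) / 1551
= 110660.8 / 1551 = 71.3480... → 71.35.

71.35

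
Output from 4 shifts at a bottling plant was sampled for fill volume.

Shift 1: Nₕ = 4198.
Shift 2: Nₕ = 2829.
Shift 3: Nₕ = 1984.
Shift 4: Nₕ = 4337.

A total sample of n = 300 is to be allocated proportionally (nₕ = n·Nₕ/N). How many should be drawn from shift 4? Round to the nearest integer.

N = 4198 + 2829 + 1984 + 4337 = 13348.
n_4 = 300·4337/13348 = 97.475... → 97.

97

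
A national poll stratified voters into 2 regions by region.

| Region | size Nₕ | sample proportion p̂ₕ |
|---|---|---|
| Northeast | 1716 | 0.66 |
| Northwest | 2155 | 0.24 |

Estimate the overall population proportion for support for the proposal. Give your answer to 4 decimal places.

0.4262

N = 1716 + 2155 = 3871.
Overall proportion = Σ (Nₕ/N)·p̂ₕ.
Σ Nₕp̂ₕ = 1132.56 + 517.2 = 1649.76.
1649.76 / 3871 = 0.426184... → 0.4262.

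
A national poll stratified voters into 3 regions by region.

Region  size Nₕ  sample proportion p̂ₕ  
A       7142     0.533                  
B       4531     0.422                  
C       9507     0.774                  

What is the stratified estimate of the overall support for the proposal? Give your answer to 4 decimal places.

N = 7142 + 4531 + 9507 = 21180.
Overall proportion = Σ (Nₕ/N)·p̂ₕ.
Σ Nₕp̂ₕ = 3806.686 + 1912.082 + 7358.418 = 13077.186.
13077.186 / 21180 = 0.617431... → 0.6174.

0.6174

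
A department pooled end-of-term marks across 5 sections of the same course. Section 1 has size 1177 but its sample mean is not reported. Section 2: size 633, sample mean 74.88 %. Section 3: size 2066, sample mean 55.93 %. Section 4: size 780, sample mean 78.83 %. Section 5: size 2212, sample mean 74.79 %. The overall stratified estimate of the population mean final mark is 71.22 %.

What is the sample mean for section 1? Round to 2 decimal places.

Σ Nₕx̄ₕ = N·μ, so 1177·x̄_1 = 6868·71.22 − (633·74.88 + 2066·55.93 + 780·78.83 + 2212·74.79).
= 489138.96 − 389873.3 = 99265.66.
x̄_1 = 99265.66 / 1177 = 84.3379... → 84.34.

84.34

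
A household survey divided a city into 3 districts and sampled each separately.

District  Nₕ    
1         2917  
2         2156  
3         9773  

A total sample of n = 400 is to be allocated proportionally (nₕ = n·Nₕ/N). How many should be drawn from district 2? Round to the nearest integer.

N = 2917 + 2156 + 9773 = 14846.
n_2 = 400·2156/14846 = 58.090... → 58.

58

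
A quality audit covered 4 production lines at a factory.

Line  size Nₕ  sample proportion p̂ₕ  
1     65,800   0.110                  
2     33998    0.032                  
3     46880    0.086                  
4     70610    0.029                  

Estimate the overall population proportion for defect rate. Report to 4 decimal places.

Wₕ = Nₕ/N with N = 217288: 0.3028, 0.1565, 0.2158, 0.3250.
p̂_st = 0.3028·0.110 + 0.1565·0.032 + 0.2158·0.086 + 0.3250·0.029 ≈ 0.066296... → 0.0663.

0.0663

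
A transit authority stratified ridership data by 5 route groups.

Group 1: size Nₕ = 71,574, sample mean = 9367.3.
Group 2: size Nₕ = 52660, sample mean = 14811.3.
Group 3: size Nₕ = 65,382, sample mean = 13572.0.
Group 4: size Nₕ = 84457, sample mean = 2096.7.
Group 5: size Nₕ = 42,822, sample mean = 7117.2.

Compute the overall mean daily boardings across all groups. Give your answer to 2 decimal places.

8897.70

x̄_st = (Σ Nₕx̄ₕ) / (Σ Nₕ) = (71574·9367.3 + 52660·14811.3 + 65382·13572.0 + 84457·2096.7 + 42822·7117.2) / 316895
= 2819636422.5 / 316895 = 8897.6993... → 8897.70.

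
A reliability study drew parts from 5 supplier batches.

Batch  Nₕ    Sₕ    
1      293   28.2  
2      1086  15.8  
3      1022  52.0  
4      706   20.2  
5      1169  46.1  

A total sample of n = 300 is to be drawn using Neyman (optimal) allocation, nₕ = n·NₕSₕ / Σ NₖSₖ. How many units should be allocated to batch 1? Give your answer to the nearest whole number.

17

Σ NₕSₕ = 293·28.2 + 1086·15.8 + 1022·52.0 + 706·20.2 + 1169·46.1 = 146717.5.
Share for 1: 8262.6/146717.5 = 0.05632.
n_1 = 300 × 0.05632 = 16.895... → 17.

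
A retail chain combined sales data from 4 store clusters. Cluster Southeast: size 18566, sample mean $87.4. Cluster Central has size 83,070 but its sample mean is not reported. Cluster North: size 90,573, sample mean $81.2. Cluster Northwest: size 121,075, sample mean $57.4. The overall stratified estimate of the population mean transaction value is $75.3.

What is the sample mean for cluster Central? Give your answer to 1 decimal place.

92.3

N = 18566 + 83070 + 90573 + 121075 = 313284.
Overall total = μ·N = 75.3·313284 = 23590285.2.
Subtract the known strata: 18566·87.4 + 90573·81.2 + 121075·57.4 = 15926901.
Remaining total for cluster Central: 23590285.2 − 15926901 = 7663384.2.
Divide by its size: 7663384.2 / 83070 = 92.252... → 92.3.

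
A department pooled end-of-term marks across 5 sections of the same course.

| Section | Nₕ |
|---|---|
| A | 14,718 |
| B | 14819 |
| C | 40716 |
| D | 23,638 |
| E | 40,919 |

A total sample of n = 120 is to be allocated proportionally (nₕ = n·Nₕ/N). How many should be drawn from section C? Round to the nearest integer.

Share of section C = 40716/134810 = 0.30203.
Allocate 120 × 0.30203 = 36.243... → 36.

36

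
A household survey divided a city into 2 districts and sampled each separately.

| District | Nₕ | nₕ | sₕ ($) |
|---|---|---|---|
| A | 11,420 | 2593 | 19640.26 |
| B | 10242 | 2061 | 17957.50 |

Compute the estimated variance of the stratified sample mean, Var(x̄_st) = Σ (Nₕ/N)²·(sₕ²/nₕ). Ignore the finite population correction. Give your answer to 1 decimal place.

76322.7

N = 21662. Term for each stratum: Wₕ²sₕ²/nₕ.
Var(x̄_st) = 41345.3863 + 34977.2933 = 76322.6795 → 76322.7.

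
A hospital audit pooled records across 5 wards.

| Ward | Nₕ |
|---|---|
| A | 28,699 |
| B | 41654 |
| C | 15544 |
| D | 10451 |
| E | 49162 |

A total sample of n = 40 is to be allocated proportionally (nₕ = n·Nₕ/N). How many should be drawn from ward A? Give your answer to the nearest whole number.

N = 28699 + 41654 + 15544 + 10451 + 49162 = 145510.
n_A = 40·28699/145510 = 7.889... → 8.

8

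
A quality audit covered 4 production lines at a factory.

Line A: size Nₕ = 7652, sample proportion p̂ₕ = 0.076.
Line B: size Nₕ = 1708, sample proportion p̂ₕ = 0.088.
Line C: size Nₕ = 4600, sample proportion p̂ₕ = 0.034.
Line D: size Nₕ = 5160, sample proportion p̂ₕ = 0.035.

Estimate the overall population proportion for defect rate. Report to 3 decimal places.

N = 7652 + 1708 + 4600 + 5160 = 19120.
Overall proportion = Σ (Nₕ/N)·p̂ₕ.
Σ Nₕp̂ₕ = 581.552 + 150.304 + 156.4 + 180.6 = 1068.856.
1068.856 / 19120 = 0.05590... → 0.056.

0.056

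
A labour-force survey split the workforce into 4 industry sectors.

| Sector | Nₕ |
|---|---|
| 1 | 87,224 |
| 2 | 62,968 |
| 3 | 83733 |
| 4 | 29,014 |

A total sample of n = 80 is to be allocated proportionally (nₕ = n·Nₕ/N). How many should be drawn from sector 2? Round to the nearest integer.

N = 87224 + 62968 + 83733 + 29014 = 262939.
n_2 = 80·62968/262939 = 19.158... → 19.

19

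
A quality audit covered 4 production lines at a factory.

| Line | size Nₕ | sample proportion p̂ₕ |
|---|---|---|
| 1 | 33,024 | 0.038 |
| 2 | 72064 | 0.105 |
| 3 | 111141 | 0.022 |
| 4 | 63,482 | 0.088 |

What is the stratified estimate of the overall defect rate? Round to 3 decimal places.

0.060

N = 33024 + 72064 + 111141 + 63482 = 279711.
Overall proportion = Σ (Nₕ/N)·p̂ₕ.
Σ Nₕp̂ₕ = 1254.912 + 7566.72 + 2445.102 + 5586.416 = 16853.15.
16853.15 / 279711 = 0.06025... → 0.060.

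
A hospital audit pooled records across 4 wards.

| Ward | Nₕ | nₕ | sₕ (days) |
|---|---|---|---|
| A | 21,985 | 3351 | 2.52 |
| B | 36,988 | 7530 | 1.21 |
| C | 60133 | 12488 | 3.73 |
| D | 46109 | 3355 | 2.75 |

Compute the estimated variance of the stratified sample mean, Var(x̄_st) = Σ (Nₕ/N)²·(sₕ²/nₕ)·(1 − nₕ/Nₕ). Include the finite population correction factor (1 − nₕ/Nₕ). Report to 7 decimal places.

N = 165215; Wₕ = Nₕ/N.
ward A: (21985/165215)²·2.52²/3351·(1 − 3351/21985) = 0.0000284420
ward B: (36988/165215)²·1.21²/7530·(1 − 7530/36988) = 0.0000077614
ward C: (60133/165215)²·3.73²/12488·(1 − 12488/60133) = 0.0001169381
ward D: (46109/165215)²·2.75²/3355·(1 − 3355/46109) = 0.0001627932
Sum = 0.0003159348 → 0.0003159.

0.0003159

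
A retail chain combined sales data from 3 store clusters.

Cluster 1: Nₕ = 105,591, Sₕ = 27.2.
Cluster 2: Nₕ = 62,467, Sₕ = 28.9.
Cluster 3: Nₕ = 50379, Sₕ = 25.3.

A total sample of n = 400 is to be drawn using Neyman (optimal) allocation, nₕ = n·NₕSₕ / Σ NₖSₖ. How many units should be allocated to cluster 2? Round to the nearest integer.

Σ NₕSₕ = 105591·27.2 + 62467·28.9 + 50379·25.3 = 5951960.2.
Share for 2: 1805296.3/5951960.2 = 0.30331.
n_2 = 400 × 0.30331 = 121.324... → 121.

121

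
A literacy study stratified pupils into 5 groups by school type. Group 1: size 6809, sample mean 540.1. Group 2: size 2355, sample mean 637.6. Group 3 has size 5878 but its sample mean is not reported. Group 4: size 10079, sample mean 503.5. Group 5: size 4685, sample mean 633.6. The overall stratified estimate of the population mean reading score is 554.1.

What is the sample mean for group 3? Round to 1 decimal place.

560.3

Σ Nₕx̄ₕ = N·μ, so 5878·x̄_3 = 29806·554.1 − (6809·540.1 + 2355·637.6 + 10079·503.5 + 4685·633.6).
= 16515504.6 − 13222281.4 = 3293223.2.
x̄_3 = 3293223.2 / 5878 = 560.263... → 560.3.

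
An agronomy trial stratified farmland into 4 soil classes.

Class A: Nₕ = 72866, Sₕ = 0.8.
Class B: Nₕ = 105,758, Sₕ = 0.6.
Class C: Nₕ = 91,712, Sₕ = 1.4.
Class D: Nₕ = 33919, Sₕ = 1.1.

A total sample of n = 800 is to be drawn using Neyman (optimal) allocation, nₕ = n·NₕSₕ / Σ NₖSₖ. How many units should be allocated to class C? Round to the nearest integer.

Σ NₕSₕ = 72866·0.8 + 105758·0.6 + 91712·1.4 + 33919·1.1 = 287455.3.
Share for C: 128396.8/287455.3 = 0.44667.
n_C = 800 × 0.44667 = 357.334... → 357.

357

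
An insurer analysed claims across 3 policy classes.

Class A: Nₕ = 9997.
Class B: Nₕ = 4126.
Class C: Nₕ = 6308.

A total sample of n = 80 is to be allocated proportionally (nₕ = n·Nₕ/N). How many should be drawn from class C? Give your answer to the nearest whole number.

25

N = 9997 + 4126 + 6308 = 20431.
n_C = 80·6308/20431 = 24.700... → 25.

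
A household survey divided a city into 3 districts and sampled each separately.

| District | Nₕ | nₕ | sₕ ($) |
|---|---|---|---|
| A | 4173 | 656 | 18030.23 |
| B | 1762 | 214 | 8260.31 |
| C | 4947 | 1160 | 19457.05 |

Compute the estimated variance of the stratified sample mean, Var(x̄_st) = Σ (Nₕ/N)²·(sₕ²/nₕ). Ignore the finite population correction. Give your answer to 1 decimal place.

148681.2

N = 10882. Term for each stratum: Wₕ²sₕ²/nₕ.
Var(x̄_st) = 72874.9082 + 8359.3649 + 67446.9598 = 148681.2328 → 148681.2.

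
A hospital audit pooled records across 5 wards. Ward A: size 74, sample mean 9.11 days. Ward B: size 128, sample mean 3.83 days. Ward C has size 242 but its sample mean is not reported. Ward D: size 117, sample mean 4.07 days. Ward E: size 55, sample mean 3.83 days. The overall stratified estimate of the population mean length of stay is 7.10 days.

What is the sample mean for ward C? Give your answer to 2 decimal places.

10.42

Σ Nₕx̄ₕ = N·μ, so 242·x̄_C = 616·7.10 − (74·9.11 + 128·3.83 + 117·4.07 + 55·3.83).
= 4373.6 − 1851.22 = 2522.38.
x̄_C = 2522.38 / 242 = 10.4231... → 10.42.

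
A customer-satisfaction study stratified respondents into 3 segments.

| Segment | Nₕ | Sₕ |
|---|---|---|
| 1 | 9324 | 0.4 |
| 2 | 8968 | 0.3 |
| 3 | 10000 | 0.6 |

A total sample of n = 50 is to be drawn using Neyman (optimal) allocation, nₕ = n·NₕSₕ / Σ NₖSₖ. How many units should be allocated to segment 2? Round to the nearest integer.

11

Σ NₕSₕ = 9324·0.4 + 8968·0.3 + 10000·0.6 = 12420.
Share for 2: 2690.4/12420 = 0.21662.
n_2 = 50 × 0.21662 = 10.831... → 11.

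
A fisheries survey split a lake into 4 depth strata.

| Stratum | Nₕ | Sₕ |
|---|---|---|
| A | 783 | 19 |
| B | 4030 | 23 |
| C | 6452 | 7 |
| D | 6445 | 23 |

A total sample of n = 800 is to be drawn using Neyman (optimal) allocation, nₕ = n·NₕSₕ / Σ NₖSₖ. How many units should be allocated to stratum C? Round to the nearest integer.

Σ NₕSₕ = 783·19 + 4030·23 + 6452·7 + 6445·23 = 300966.
Share for C: 45164/300966 = 0.15006.
n_C = 800 × 0.15006 = 120.051... → 120.

120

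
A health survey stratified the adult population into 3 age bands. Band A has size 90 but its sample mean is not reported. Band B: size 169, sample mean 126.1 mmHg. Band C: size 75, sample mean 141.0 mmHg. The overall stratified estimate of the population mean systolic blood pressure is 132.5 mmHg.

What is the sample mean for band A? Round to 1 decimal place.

N = 90 + 169 + 75 = 334.
Overall total = μ·N = 132.5·334 = 44255.
Subtract the known strata: 169·126.1 + 75·141.0 = 31885.9.
Remaining total for band A: 44255 − 31885.9 = 12369.1.
Divide by its size: 12369.1 / 90 = 137.434... → 137.4.

137.4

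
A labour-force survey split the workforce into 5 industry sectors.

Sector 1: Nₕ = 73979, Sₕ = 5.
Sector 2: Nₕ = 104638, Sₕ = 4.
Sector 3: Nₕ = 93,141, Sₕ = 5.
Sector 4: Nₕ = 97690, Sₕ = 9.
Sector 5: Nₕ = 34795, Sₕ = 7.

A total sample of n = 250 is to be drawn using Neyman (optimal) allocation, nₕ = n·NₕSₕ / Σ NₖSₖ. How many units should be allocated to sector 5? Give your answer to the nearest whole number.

Σ NₕSₕ = 73979·5 + 104638·4 + 93141·5 + 97690·9 + 34795·7 = 2376927.
Share for 5: 243565/2376927 = 0.10247.
n_5 = 250 × 0.10247 = 25.618... → 26.

26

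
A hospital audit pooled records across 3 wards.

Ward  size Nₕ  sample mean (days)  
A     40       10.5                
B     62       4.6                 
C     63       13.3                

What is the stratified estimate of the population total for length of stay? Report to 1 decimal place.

1543.1

Population total = Σ Nₕ·x̄ₕ (each stratum's size times its mean).
40·10.5 + 62·4.6 + 63·13.3 = 420 + 285.2 + 837.9 = 1543.1.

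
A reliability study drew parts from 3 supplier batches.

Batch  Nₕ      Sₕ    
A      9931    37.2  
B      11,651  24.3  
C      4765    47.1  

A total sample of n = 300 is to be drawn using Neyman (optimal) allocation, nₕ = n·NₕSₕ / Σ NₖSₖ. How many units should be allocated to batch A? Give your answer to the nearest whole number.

Σ NₕSₕ = 9931·37.2 + 11651·24.3 + 4765·47.1 = 876984.
Share for A: 369433.2/876984 = 0.42125.
n_A = 300 × 0.42125 = 126.376... → 126.

126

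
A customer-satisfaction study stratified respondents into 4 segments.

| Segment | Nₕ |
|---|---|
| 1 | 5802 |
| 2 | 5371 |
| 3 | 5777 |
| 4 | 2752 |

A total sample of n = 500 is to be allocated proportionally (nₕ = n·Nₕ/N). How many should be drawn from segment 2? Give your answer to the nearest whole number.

N = 5802 + 5371 + 5777 + 2752 = 19702.
n_2 = 500·5371/19702 = 136.306... → 136.

136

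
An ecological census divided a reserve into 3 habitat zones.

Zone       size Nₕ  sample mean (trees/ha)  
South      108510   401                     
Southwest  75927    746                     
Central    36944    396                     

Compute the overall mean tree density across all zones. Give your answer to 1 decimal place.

x̄_st = (Σ Nₕx̄ₕ) / (Σ Nₕ) = (108510·401 + 75927·746 + 36944·396) / 221381
= 114783876 / 221381 = 518.490... → 518.5.

518.5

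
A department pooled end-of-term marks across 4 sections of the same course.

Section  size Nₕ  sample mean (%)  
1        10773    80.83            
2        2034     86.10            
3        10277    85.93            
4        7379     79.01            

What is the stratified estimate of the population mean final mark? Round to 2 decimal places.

82.46

x̄_st = (Σ Nₕx̄ₕ) / (Σ Nₕ) = (10773·80.83 + 2034·86.10 + 10277·85.93 + 7379·79.01) / 30463
= 2512026.39 / 30463 = 82.4616... → 82.46.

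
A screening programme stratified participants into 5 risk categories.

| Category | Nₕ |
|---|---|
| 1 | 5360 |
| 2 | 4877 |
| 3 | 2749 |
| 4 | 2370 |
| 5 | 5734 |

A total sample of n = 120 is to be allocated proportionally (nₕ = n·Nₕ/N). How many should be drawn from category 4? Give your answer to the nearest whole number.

13

N = 5360 + 4877 + 2749 + 2370 + 5734 = 21090.
n_4 = 120·2370/21090 = 13.485... → 13.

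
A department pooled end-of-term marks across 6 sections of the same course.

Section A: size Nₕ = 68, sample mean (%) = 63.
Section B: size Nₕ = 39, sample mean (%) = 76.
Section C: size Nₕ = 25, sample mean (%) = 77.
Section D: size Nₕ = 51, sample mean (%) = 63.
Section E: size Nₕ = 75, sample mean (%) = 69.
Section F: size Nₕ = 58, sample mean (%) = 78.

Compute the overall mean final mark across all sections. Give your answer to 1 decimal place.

x̄_st = (Σ Nₕx̄ₕ) / (Σ Nₕ) = (68·63 + 39·76 + 25·77 + 51·63 + 75·69 + 58·78) / 316
= 22085 / 316 = 69.889... → 69.9.

69.9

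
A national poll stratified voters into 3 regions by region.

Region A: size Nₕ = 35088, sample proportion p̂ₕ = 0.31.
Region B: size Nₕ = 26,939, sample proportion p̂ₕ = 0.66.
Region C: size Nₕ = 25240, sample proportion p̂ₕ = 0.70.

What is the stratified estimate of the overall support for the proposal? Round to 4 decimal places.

0.5308

N = 35088 + 26939 + 25240 = 87267.
Overall proportion = Σ (Nₕ/N)·p̂ₕ.
Σ Nₕp̂ₕ = 10877.28 + 17779.74 + 17668 = 46325.02.
46325.02 / 87267 = 0.530842... → 0.5308.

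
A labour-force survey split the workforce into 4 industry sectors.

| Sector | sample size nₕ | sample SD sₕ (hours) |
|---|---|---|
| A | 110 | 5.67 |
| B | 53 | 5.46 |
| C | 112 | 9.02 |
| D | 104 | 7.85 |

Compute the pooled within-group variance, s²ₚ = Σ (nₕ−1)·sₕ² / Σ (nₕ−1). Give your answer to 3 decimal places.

Degrees of freedom: 109 + 52 + 111 + 103 = 375.
Σ(nₕ−1)sₕ² = 109·32.1489 + 52·29.8116 + 111·81.3604 + 103·61.6225 = 20432.5552.
s²ₚ = 20432.5552 / 375 = 54.48681... → 54.487.

54.487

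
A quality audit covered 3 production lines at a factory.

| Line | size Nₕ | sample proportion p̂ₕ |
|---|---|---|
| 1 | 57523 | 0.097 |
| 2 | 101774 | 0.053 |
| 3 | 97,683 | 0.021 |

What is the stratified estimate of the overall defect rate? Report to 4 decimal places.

0.0507

Wₕ = Nₕ/N with N = 256980: 0.2238, 0.3960, 0.3801.
p̂_st = 0.2238·0.097 + 0.3960·0.053 + 0.3801·0.021 ≈ 0.050685... → 0.0507.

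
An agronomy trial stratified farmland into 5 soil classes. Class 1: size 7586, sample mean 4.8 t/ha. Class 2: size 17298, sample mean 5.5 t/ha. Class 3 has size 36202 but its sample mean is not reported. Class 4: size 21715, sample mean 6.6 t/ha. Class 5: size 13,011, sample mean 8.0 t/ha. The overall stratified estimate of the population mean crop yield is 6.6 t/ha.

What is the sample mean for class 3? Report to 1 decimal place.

7.0

Σ Nₕx̄ₕ = N·μ, so 36202·x̄_3 = 95812·6.6 − (7586·4.8 + 17298·5.5 + 21715·6.6 + 13011·8.0).
= 632359.2 − 378958.8 = 253400.4.
x̄_3 = 253400.4 / 36202 = 7.000... → 7.0.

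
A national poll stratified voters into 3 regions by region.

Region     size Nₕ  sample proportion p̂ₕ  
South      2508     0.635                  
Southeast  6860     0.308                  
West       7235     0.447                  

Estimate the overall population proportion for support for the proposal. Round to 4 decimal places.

0.4180

Wₕ = Nₕ/N with N = 16603: 0.1511, 0.4132, 0.4358.
p̂_st = 0.1511·0.635 + 0.4132·0.308 + 0.4358·0.447 ≈ 0.417967... → 0.4180.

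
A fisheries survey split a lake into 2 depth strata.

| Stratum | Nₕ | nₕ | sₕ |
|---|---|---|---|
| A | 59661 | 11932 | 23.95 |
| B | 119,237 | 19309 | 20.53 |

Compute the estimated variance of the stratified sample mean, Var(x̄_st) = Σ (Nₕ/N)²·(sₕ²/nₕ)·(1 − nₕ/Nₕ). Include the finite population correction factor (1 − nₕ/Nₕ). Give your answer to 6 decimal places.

0.012404

N = 178898; Wₕ = Nₕ/N.
stratum A: (59661/178898)²·23.95²/11932·(1 − 11932/59661) = 0.004277201
stratum B: (119237/178898)²·20.53²/19309·(1 − 19309/119237) = 0.008126534
Sum = 0.012403736 → 0.012404.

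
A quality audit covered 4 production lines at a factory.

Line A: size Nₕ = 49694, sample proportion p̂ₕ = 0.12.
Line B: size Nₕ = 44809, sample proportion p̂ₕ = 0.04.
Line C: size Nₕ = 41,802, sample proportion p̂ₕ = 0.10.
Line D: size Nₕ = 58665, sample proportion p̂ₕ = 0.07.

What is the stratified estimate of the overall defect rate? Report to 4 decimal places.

N = 49694 + 44809 + 41802 + 58665 = 194970.
Overall proportion = Σ (Nₕ/N)·p̂ₕ.
Σ Nₕp̂ₕ = 5963.28 + 1792.36 + 4180.2 + 4106.55 = 16042.39.
16042.39 / 194970 = 0.082281... → 0.0823.

0.0823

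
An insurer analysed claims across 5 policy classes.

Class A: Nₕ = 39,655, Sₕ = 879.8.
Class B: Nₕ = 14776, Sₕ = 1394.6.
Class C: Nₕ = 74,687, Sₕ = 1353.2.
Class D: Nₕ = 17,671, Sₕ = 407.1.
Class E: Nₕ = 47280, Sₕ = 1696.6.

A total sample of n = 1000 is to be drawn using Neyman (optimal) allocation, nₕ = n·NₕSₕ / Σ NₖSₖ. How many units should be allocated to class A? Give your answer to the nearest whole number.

143

A: NₕSₕ = 39655·879.8 = 34888469
B: NₕSₕ = 14776·1394.6 = 20606609.6
C: NₕSₕ = 74687·1353.2 = 101066448.4
D: NₕSₕ = 17671·407.1 = 7193864.1
E: NₕSₕ = 47280·1696.6 = 80215248
Σ NₕSₕ = 243970639.1.
n_A = 1000·34888469/243970639.1 = 143.003... → 143.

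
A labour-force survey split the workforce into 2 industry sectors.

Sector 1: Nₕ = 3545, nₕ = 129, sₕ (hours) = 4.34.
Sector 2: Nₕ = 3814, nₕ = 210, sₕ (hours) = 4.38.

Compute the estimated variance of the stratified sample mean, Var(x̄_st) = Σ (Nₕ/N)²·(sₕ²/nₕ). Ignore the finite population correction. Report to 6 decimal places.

0.058422

N = 7359; Wₕ = Nₕ/N.
sector 1: (3545/7359)²·4.34²/129 = 0.033883216
sector 2: (3814/7359)²·4.38²/210 = 0.024538765
Sum = 0.058421981 → 0.058422.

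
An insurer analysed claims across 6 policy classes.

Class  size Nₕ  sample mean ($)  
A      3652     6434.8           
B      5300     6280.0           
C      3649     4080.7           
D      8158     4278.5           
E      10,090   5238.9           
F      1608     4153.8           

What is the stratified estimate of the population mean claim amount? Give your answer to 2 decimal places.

x̄_st = (Σ Nₕx̄ₕ) / (Σ Nₕ) = (3652·6434.8 + 5300·6280.0 + 3649·4080.7 + 8158·4278.5 + 10090·5238.9 + 1608·4153.8) / 32457
= 166118178.3 / 32457 = 5118.1002... → 5118.10.

5118.10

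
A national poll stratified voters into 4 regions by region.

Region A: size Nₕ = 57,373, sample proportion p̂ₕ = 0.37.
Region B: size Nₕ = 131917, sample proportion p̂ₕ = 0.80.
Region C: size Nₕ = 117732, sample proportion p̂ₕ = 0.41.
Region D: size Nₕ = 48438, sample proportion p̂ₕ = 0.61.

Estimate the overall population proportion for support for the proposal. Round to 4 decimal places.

0.5755

Wₕ = Nₕ/N with N = 355460: 0.1614, 0.3711, 0.3312, 0.1363.
p̂_st = 0.1614·0.37 + 0.3711·0.80 + 0.3312·0.41 + 0.1363·0.61 ≈ 0.575533... → 0.5755.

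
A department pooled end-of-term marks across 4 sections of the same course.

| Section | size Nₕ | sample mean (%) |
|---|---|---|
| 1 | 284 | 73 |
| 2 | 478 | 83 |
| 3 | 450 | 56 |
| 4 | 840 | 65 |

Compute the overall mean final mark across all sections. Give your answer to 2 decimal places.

68.33

N = 284 + 478 + 450 + 840 = 2052.
Overall mean = Σ (Nₕ/N)·x̄ₕ — weight by population share, not a simple average.
Σ Nₕx̄ₕ = 284·73 + 478·83 + 450·56 + 840·65 = 20732 + 39674 + 25200 + 54600 = 140206.
Divide by N: 140206 / 2052 = 68.3265... → 68.33.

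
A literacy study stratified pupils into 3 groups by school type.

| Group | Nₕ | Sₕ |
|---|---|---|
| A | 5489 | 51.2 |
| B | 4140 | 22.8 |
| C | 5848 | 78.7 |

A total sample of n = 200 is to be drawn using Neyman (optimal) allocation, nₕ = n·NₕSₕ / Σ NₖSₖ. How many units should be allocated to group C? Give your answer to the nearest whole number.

110

Σ NₕSₕ = 5489·51.2 + 4140·22.8 + 5848·78.7 = 835666.4.
Share for C: 460237.6/835666.4 = 0.55074.
n_C = 200 × 0.55074 = 110.149... → 110.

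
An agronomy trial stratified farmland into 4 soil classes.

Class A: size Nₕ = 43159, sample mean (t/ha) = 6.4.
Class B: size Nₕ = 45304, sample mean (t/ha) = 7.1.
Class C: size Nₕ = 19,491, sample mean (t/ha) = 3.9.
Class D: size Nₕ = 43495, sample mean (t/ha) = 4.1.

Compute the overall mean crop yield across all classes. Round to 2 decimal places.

N = 43159 + 45304 + 19491 + 43495 = 151449.
The stratified mean weights each stratum mean by its population share Nₕ/N.
Σ Nₕx̄ₕ = 43159·6.4 + 45304·7.1 + 19491·3.9 + 43495·4.1 = 276217.6 + 321658.4 + 76014.9 + 178329.5 = 852220.4.
Divide by N: 852220.4 / 151449 = 5.6271... → 5.63.

5.63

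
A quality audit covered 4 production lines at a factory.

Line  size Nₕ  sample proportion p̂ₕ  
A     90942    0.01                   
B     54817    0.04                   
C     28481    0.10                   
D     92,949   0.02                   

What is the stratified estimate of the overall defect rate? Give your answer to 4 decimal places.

N = 90942 + 54817 + 28481 + 92949 = 267189.
Overall proportion = Σ (Nₕ/N)·p̂ₕ.
Σ Nₕp̂ₕ = 909.42 + 2192.68 + 2848.1 + 1858.98 = 7809.18.
7809.18 / 267189 = 0.029227... → 0.0292.

0.0292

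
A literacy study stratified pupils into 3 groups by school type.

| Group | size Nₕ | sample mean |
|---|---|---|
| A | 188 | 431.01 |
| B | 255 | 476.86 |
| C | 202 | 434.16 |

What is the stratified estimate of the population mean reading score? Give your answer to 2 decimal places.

N = 645; weights Wₕ = Nₕ/N = (0.2915, 0.3953, 0.3132).
x̄_st = Σ Wₕ·x̄ₕ = 0.2915·431.01 + 0.3953·476.86 + 0.3132·434.16 ≈ 450.1233...
→ 450.12.

450.12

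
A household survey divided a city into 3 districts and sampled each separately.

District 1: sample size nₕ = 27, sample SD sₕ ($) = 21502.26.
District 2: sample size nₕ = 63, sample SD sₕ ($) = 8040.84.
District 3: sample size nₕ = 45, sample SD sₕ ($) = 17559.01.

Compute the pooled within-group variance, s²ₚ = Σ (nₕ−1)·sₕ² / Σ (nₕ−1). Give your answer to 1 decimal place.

224209637.3

Degrees of freedom: 26 + 62 + 44 = 132.
Σ(nₕ−1)sₕ² = 26·462347185.1076 + 62·64655107.9056 + 44·308318832.1801 = 29595672118.8692.
s²ₚ = 29595672118.8692 / 132 = 224209637.264... → 224209637.3.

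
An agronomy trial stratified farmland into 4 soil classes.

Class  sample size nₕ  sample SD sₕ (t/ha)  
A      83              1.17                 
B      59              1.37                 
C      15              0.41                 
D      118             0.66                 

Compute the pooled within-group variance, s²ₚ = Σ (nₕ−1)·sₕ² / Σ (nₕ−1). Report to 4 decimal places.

1.0127

A: (83−1)·1.17² = 82·1.3689 = 112.2498
B: (59−1)·1.37² = 58·1.8769 = 108.8602
C: (15−1)·0.41² = 14·0.1681 = 2.3534
D: (118−1)·0.66² = 117·0.4356 = 50.9652
Numerator = 274.4286; denominator = Σ(nₕ−1) = 271.
s²ₚ = 274.4286/271 = 1.012652... → 1.0127.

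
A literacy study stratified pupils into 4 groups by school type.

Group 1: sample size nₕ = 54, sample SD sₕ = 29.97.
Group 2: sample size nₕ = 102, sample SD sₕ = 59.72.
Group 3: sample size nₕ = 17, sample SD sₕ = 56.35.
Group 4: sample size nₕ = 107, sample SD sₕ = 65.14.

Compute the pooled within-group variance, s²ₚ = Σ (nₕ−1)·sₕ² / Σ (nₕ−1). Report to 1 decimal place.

Degrees of freedom: 53 + 101 + 16 + 106 = 276.
Σ(nₕ−1)sₕ² = 53·898.2009 + 101·3566.4784 + 16·3175.3225 + 106·4243.2196 = 908405.4037.
s²ₚ = 908405.4037 / 276 = 3291.324... → 3291.3.

3291.3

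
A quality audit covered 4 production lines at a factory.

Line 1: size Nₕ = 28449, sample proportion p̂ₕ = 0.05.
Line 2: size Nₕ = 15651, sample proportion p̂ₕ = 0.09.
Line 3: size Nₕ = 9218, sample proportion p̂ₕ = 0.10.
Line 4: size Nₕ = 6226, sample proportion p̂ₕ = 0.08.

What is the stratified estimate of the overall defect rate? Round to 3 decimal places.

N = 28449 + 15651 + 9218 + 6226 = 59544.
Overall proportion = Σ (Nₕ/N)·p̂ₕ.
Σ Nₕp̂ₕ = 1422.45 + 1408.59 + 921.8 + 498.08 = 4250.92.
4250.92 / 59544 = 0.07139... → 0.071.

0.071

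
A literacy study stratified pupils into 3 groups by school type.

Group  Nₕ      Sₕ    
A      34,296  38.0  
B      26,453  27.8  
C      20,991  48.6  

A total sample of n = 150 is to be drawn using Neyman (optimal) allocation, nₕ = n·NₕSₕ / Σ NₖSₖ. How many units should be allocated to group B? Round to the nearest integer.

36

A: NₕSₕ = 34296·38.0 = 1303248
B: NₕSₕ = 26453·27.8 = 735393.4
C: NₕSₕ = 20991·48.6 = 1020162.6
Σ NₕSₕ = 3058804.
n_B = 150·735393.4/3058804 = 36.063... → 36.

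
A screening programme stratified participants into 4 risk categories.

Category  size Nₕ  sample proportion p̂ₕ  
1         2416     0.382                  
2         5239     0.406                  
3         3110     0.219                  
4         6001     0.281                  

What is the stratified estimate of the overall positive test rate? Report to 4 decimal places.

0.3231

N = 2416 + 5239 + 3110 + 6001 = 16766.
Overall proportion = Σ (Nₕ/N)·p̂ₕ.
Σ Nₕp̂ₕ = 922.912 + 2127.034 + 681.09 + 1686.281 = 5417.317.
5417.317 / 16766 = 0.323113... → 0.3231.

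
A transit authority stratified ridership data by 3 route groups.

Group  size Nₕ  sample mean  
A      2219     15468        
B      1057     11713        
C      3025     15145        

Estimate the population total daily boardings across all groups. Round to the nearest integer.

92517758

Population total = Σ Nₕ·x̄ₕ (each stratum's size times its mean).
2219·15468 + 1057·11713 + 3025·15145 = 34323492 + 12380641 + 45813625 = 92517758.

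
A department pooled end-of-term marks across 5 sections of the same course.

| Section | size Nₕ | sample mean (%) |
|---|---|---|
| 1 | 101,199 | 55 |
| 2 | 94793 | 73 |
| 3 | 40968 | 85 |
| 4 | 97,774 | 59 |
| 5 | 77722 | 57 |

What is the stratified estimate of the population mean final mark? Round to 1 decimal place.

63.4

N = 412456; weights Wₕ = Nₕ/N = (0.2454, 0.2298, 0.0993, 0.2371, 0.1884).
x̄_st = Σ Wₕ·x̄ₕ = 0.2454·55 + 0.2298·73 + 0.0993·85 + 0.2371·59 + 0.1884·57 ≈ 63.442...
→ 63.4.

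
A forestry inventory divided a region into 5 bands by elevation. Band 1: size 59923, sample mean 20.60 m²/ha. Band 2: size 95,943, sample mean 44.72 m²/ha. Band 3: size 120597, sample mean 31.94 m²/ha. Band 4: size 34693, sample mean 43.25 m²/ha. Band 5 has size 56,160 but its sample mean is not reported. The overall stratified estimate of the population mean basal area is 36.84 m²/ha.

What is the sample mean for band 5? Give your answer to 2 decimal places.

47.27

N = 59923 + 95943 + 120597 + 34693 + 56160 = 367316.
Overall total = μ·N = 36.84·367316 = 13531921.44.
Subtract the known strata: 59923·20.60 + 95943·44.72 + 120597·31.94 + 34693·43.25 = 10877325.19.
Remaining total for band 5: 13531921.44 − 10877325.19 = 2654596.25.
Divide by its size: 2654596.25 / 56160 = 47.2685... → 47.27.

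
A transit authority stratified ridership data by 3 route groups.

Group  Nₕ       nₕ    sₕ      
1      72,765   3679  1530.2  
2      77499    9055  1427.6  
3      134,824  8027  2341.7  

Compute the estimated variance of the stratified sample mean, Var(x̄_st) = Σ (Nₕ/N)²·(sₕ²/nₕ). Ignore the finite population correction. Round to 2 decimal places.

210.88

N = 285088. Term for each stratum: Wₕ²sₕ²/nₕ.
Var(x̄_st) = 41.46234 + 16.63255 + 152.78678 = 210.88168 → 210.88.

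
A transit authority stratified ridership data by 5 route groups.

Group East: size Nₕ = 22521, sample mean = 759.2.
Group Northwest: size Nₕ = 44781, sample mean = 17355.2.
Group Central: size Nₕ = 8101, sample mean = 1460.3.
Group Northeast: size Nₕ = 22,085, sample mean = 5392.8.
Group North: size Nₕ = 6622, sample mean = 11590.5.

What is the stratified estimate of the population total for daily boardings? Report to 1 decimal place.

East: 22521·759.2 = 17097943.2
Northwest: 44781·17355.2 = 777183211.2
Central: 8101·1460.3 = 11829890.3
Northeast: 22085·5392.8 = 119099988
North: 6622·11590.5 = 76752291
τ̂ = Σ Nₕx̄ₕ = 1001963323.7.

1001963323.7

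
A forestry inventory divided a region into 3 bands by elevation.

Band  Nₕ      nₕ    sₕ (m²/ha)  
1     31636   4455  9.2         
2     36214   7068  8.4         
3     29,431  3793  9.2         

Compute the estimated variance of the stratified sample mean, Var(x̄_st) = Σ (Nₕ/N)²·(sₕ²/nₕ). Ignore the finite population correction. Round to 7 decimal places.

0.0054351

N = 97281. Term for each stratum: Wₕ²sₕ²/nₕ.
Var(x̄_st) = 0.0020092549 + 0.0013834357 + 0.0020424282 = 0.0054351187 → 0.0054351.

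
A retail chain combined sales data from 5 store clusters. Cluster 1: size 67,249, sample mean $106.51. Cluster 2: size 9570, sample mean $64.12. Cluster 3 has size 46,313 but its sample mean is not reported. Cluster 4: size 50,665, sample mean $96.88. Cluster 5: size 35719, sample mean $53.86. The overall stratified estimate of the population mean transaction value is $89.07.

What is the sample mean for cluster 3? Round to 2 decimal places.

87.51

N = 67249 + 9570 + 46313 + 50665 + 35719 = 209516.
Overall total = μ·N = 89.07·209516 = 18661590.12.
Subtract the known strata: 67249·106.51 + 9570·64.12 + 50665·96.88 + 35719·53.86 = 14608569.93.
Remaining total for cluster 3: 18661590.12 − 14608569.93 = 4053020.19.
Divide by its size: 4053020.19 / 46313 = 87.5137... → 87.51.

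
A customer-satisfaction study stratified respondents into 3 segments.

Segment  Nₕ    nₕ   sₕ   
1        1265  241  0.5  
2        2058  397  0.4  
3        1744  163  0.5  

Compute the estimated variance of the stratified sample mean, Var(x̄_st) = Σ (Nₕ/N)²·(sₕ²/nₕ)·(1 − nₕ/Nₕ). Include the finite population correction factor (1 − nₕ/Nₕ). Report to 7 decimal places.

0.0002707

N = 5067. Term for each stratum: Wₕ²sₕ²/nₕ·(1−nₕ/Nₕ).
Var(x̄_st) = 0.0000523373 + 0.0000536590 + 0.0001647134 = 0.0002707098 → 0.0002707.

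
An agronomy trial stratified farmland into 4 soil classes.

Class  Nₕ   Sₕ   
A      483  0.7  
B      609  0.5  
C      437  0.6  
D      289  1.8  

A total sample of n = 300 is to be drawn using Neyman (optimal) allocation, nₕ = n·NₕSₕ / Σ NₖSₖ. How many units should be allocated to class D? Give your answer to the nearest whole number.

110

Σ NₕSₕ = 483·0.7 + 609·0.5 + 437·0.6 + 289·1.8 = 1425.
Share for D: 520.2/1425 = 0.36505.
n_D = 300 × 0.36505 = 109.516... → 110.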